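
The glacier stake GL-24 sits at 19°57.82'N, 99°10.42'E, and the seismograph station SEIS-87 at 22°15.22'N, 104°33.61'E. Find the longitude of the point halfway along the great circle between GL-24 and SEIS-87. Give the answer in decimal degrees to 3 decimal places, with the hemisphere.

101.846°E

GL-24: φ = +19.96367°, λ = +99.17367°
SEIS-87: φ = +22.25367°, λ = +104.56017°
Bx = cos φ₂ cos Δλ = 0.921429,  By = cos φ₂ sin Δλ = 0.086882
φₘ = atan2(sin φ₁ + sin φ₂, √((cos φ₁ + Bx)² + By²)) = 21.12995°
λₘ = λ₁ + atan2(By, cos φ₁ + Bx) = 101.84612°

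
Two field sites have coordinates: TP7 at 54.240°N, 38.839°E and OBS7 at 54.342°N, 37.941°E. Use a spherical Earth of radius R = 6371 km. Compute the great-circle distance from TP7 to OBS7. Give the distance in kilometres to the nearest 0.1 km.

59.4 km

Δφ = 0.1020°,  Δλ = -0.8980°
a = sin²(Δφ/2) + cos φ₁ cos φ₂ sin²(Δλ/2) = 0.000022
c = 2·arcsin(√a) = 0.009319 rad = 0.5340°
d = R·c = 6371 × 0.009319 = 59.4 km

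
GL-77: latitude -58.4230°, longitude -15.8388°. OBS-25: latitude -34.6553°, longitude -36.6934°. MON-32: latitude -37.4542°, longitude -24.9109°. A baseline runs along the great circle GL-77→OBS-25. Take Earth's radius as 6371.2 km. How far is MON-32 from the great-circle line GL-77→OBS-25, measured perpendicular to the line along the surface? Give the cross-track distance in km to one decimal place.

δ₁₃ = central angle GL-77→MON-32 = 0.380240 rad  (haversine)
θ₁₃ = bearing GL-77→MON-32 = 340.290°,  θ₁₂ = bearing GL-77→OBS-25 = 320.648°
dₓₜ = R·arcsin(sin δ₁₃ · sin(θ₁₃ − θ₁₂)) = 6371.2·arcsin(0.37114·sin(19.642°)) = 796.936 km
|dₓₜ| = 796.936 km

796.9 km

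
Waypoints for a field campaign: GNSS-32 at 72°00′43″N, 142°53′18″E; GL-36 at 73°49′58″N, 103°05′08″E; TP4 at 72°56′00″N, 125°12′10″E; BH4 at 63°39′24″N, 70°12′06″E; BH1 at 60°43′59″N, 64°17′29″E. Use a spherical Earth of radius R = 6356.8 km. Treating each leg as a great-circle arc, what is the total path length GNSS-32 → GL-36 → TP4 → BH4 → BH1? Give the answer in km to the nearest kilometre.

4806 km

GNSS-32: φ = +72.01194°, λ = +142.88833°
GL-36: φ = +73.83278°, λ = +103.08556°
TP4: φ = +72.93333°, λ = +125.20278°
BH4: φ = +63.65667°, λ = +70.20167°
BH1: φ = +60.73306°, λ = +64.29139°
GNSS-32→GL-36: c = 0.202496 rad, d = 1287.23 km
GL-36→TP4: c = 0.110840 rad, d = 704.58 km
TP4→BH4: c = 0.372598 rad, d = 2368.53 km
BH4→BH1: c = 0.070082 rad, d = 445.50 km
Total = 1287.23 + 704.58 + 2368.53 + 445.50 = 4805.84 km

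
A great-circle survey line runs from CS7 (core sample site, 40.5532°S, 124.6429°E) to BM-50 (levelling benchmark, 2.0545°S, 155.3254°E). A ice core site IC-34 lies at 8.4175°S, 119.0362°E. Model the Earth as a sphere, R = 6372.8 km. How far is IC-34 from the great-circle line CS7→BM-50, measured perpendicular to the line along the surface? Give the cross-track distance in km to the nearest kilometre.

2874 km

δ₁₃ = central angle CS7→IC-34 = 0.567598 rad  (haversine)
θ₁₃ = bearing CS7→IC-34 = 349.644°,  θ₁₂ = bearing CS7→BM-50 = 43.813°
dₓₜ = R·arcsin(sin δ₁₃ · sin(θ₁₃ − θ₁₂)) = 6372.8·arcsin(0.53761·sin(305.831°)) = -2874.125 km
|dₓₜ| = 2874.125 km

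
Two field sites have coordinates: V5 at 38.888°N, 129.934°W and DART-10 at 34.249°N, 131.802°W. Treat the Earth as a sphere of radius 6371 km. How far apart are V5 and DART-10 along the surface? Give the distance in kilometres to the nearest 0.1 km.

542.1 km

Δφ = -4.6390°,  Δλ = -1.8680°
a = sin²(Δφ/2) + cos φ₁ cos φ₂ sin²(Δλ/2) = 0.001809
c = 2·arcsin(√a) = 0.085089 rad = 4.8752°
d = R·c = 6371 × 0.085089 = 542.1 km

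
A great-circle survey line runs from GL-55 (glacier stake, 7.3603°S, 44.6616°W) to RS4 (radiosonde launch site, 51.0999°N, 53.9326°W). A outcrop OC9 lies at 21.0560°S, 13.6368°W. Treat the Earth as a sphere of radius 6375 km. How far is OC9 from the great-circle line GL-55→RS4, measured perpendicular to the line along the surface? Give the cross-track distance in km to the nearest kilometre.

δ₁₃ = central angle GL-55→OC9 = 0.575054 rad  (haversine)
θ₁₃ = bearing GL-55→OC9 = 117.825°,  θ₁₂ = bearing GL-55→RS4 = 353.222°
dₓₜ = R·arcsin(sin δ₁₃ · sin(θ₁₃ − θ₁₂)) = 6375·arcsin(0.54388·sin(-235.397°)) = 2959.023 km
|dₓₜ| = 2959.023 km

2959 km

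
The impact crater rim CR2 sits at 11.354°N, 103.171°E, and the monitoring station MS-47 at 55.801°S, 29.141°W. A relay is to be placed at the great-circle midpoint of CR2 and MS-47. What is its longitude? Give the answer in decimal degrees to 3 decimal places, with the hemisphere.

Bx = cos φ₂ cos Δλ = -0.378366,  By = cos φ₂ sin Δλ = -0.415644
φₘ = atan2(sin φ₁ + sin φ₂, √((cos φ₁ + Bx)² + By²)) = -40.74246°
λₘ = λ₁ + atan2(By, cos φ₁ + Bx) = 68.55108°

68.551°E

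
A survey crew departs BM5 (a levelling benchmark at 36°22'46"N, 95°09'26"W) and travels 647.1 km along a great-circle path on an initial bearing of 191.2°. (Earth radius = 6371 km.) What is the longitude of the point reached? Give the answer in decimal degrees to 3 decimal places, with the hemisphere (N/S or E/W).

96.469°W

BM5: φ = +36.37944°, λ = -95.15722°
δ = d/R = 647.1/6371 = 0.101570 rad
φ₂ = arcsin(sin φ₁ cos δ + cos φ₁ sin δ cos θ)
   = arcsin(0.59313·0.99485 + 0.80511·0.10140·-0.98096) = 30.66344°
λ₂ = λ₁ + atan2(sin θ sin δ cos φ₁, cos δ − sin φ₁ sin φ₂) = -96.46917°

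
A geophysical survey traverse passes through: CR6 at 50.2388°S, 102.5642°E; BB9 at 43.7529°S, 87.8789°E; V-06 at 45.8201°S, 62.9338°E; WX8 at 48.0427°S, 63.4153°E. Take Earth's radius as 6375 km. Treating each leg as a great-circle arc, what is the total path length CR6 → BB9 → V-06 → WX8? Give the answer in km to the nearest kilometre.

CR6→BB9: c = 0.207701 rad, d = 1324.09 km
BB9→V-06: c = 0.309821 rad, d = 1975.11 km
V-06→WX8: c = 0.039214 rad, d = 249.99 km
Total = 1324.09 + 1975.11 + 249.99 = 3549.19 km

3549 km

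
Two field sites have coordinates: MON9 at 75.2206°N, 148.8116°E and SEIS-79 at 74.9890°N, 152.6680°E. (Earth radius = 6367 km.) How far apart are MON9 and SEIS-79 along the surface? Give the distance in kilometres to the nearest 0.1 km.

113.1 km

Δφ = -0.2316°,  Δλ = 3.8564°
a = sin²(Δφ/2) + cos φ₁ cos φ₂ sin²(Δλ/2) = 0.000079
c = 2·arcsin(√a) = 0.017764 rad = 1.0178°
d = R·c = 6367 × 0.017764 = 113.1 km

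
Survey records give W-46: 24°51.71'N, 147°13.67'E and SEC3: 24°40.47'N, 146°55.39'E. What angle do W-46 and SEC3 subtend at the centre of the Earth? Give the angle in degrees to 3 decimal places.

W-46: φ = +24.86183°, λ = +147.22783°
SEC3: φ = +24.67450°, λ = +146.92317°
Δφ = -0.1873°,  Δλ = -0.3047°
a = sin²(Δφ/2) + cos φ₁ cos φ₂ sin²(Δλ/2) = 0.000009
c = 2·arcsin(√a) = 0.005831 rad = 0.3341°

0.334°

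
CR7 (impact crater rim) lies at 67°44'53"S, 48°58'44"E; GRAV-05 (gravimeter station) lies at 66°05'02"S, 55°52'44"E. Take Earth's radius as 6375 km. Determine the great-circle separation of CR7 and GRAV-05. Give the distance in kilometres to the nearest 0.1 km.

CR7: φ = -67.74806°, λ = +48.97889°
GRAV-05: φ = -66.08389°, λ = +55.87889°
Δφ = 1.6642°,  Δλ = 6.9000°
a = sin²(Δφ/2) + cos φ₁ cos φ₂ sin²(Δλ/2) = 0.000767
c = 2·arcsin(√a) = 0.055390 rad = 3.1736°
d = R·c = 6375 × 0.055390 = 353.1 km

353.1 km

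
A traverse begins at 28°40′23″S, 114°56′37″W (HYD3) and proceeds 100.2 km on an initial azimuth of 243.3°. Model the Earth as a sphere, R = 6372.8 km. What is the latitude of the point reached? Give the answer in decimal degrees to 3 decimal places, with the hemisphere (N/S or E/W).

29.075°S

HYD3: φ = -28.67306°, λ = -114.94361°
δ = d/R = 100.2/6372.8 = 0.015723 rad
φ₂ = arcsin(sin φ₁ cos δ + cos φ₁ sin δ cos θ)
   = arcsin(-0.47981·0.99988 + 0.87737·0.01572·-0.44932) = -29.07472°
λ₂ = λ₁ + atan2(sin θ sin δ cos φ₁, cos δ − sin φ₁ sin φ₂) = -115.86446°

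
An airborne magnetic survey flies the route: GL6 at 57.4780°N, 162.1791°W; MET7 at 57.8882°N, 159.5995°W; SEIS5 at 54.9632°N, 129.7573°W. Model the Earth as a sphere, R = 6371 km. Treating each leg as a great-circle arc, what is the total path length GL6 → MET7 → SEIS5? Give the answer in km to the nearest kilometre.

GL6→MET7: c = 0.025110 rad, d = 159.97 km
MET7→SEIS5: c = 0.290047 rad, d = 1847.89 km
Total = 159.97 + 1847.89 = 2007.86 km

2008 km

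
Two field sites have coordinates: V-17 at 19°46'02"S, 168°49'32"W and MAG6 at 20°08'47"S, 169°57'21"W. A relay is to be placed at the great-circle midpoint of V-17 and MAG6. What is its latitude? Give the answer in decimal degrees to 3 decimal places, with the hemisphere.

V-17: φ = -19.76722°, λ = -168.82556°
MAG6: φ = -20.14639°, λ = -169.95583°
Bx = cos φ₂ cos Δλ = 0.938633,  By = cos φ₂ sin Δλ = -0.018519
φₘ = atan2(sin φ₁ + sin φ₂, √((cos φ₁ + Bx)² + By²)) = -19.95770°
λₘ = λ₁ + atan2(By, cos φ₁ + Bx) = -169.39002°

19.958°S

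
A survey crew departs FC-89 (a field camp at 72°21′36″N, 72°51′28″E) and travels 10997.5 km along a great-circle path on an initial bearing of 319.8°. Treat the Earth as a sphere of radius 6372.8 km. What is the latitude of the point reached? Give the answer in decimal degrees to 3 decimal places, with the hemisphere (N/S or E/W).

FC-89: φ = +72.36000°, λ = +72.85778°
δ = d/R = 10997.5/6372.8 = 1.725694 rad
φ₂ = arcsin(sin φ₁ cos δ + cos φ₁ sin δ cos θ)
   = arcsin(0.95298·-0.15428 + 0.30304·0.98803·0.76380) = 4.68409°
λ₂ = λ₁ + atan2(sin θ sin δ cos φ₁, cos δ − sin φ₁ sin φ₂) = -67.36032°

4.684°N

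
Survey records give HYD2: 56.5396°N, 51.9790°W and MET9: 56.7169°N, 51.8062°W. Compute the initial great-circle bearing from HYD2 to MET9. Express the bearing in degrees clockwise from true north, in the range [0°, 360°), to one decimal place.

28.1°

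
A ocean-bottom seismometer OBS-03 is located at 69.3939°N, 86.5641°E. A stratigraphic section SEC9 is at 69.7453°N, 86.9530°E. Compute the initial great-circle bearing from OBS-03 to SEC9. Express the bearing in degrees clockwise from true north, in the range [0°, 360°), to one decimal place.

Δλ = 0.3889°
y = sin Δλ · cos φ₂ = 0.002350
x = cos φ₁ sin φ₂ − sin φ₁ cos φ₂ cos Δλ = 0.006141
θ = atan2(y, x) = 20.9405° → 20.9405° (mod 360°)

20.9°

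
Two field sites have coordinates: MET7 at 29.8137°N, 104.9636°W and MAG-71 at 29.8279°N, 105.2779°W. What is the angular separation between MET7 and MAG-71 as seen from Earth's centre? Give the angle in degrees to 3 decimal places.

0.273°

Δφ = 0.0142°,  Δλ = -0.3143°
a = sin²(Δφ/2) + cos φ₁ cos φ₂ sin²(Δλ/2) = 0.000006
c = 2·arcsin(√a) = 0.004766 rad = 0.2731°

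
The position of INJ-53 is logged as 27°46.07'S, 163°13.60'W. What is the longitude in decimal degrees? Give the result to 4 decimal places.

163° + 13.60′/60 = 163 + 0.22667 = 163.2267°

163.2267°W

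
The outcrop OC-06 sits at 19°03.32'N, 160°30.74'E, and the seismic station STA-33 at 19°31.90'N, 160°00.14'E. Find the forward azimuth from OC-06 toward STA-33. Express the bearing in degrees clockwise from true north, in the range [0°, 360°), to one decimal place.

314.8°

OC-06: φ = +19.05533°, λ = +160.51233°
STA-33: φ = +19.53167°, λ = +160.00233°
Δλ = -0.5100°
y = sin Δλ · cos φ₂ = -0.008389
x = cos φ₁ sin φ₂ − sin φ₁ cos φ₂ cos Δλ = 0.008326
θ = atan2(y, x) = -45.2166° → 314.7834° (mod 360°)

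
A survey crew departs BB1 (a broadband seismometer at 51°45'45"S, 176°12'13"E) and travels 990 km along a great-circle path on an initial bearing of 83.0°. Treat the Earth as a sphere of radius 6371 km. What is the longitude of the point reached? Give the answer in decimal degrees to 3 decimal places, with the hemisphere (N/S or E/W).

170.015°W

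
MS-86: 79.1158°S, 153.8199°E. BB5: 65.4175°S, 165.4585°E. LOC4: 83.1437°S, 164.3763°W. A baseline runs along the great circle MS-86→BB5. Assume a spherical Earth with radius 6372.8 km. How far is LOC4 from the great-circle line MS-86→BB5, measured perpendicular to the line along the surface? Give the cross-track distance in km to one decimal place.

697.4 km

δ₁₃ = central angle MS-86→LOC4 = 0.128216 rad  (haversine)
θ₁₃ = bearing MS-86→LOC4 = 141.512°,  θ₁₂ = bearing MS-86→BB5 = 20.175°
dₓₜ = R·arcsin(sin δ₁₃ · sin(θ₁₃ − θ₁₂)) = 6372.8·arcsin(0.12787·sin(121.338°)) = 697.376 km
|dₓₜ| = 697.376 km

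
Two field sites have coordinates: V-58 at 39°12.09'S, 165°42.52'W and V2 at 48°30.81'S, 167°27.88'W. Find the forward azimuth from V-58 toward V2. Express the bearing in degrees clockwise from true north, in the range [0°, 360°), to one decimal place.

187.1°

V-58: φ = -39.20150°, λ = -165.70867°
V2: φ = -48.51350°, λ = -167.46467°
Δλ = -1.7560°
y = sin Δλ · cos φ₂ = -0.020299
x = cos φ₁ sin φ₂ − sin φ₁ cos φ₂ cos Δλ = -0.162007
θ = atan2(y, x) = -172.8581° → 187.1419° (mod 360°)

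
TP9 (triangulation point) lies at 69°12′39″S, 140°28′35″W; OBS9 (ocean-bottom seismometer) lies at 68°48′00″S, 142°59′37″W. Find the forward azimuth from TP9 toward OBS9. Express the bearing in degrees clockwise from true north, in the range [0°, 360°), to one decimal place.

TP9: φ = -69.21083°, λ = -140.47639°
OBS9: φ = -68.80000°, λ = -142.99361°
Δλ = -2.5172°
y = sin Δλ · cos φ₂ = -0.015882
x = cos φ₁ sin φ₂ − sin φ₁ cos φ₂ cos Δλ = 0.006844
θ = atan2(y, x) = -66.6877° → 293.3123° (mod 360°)

293.3°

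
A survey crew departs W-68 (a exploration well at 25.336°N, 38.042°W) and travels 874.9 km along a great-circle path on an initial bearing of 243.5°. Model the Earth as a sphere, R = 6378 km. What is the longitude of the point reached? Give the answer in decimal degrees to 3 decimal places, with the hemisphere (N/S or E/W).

45.607°W

δ = d/R = 874.9/6378 = 0.137175 rad
φ₂ = arcsin(sin φ₁ cos δ + cos φ₁ sin δ cos θ)
   = arcsin(0.42793·0.99061 + 0.90381·0.13674·-0.44620) = 21.63914°
λ₂ = λ₁ + atan2(sin θ sin δ cos φ₁, cos δ − sin φ₁ sin φ₂) = -45.60731°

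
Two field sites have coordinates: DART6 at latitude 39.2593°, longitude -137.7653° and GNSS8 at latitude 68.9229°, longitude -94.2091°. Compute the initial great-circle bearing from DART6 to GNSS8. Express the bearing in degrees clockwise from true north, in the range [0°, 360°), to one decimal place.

Δλ = 43.5562°
y = sin Δλ · cos φ₂ = 0.247805
x = cos φ₁ sin φ₂ − sin φ₁ cos φ₂ cos Δλ = 0.557560
θ = atan2(y, x) = 23.9625° → 23.9625° (mod 360°)

24.0°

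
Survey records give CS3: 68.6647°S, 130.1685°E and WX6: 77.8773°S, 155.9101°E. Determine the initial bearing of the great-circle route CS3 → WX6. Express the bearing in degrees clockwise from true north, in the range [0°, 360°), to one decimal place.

153.1°

Δλ = 25.7416°
y = sin Δλ · cos φ₂ = 0.091208
x = cos φ₁ sin φ₂ − sin φ₁ cos φ₂ cos Δλ = -0.179511
θ = atan2(y, x) = 153.0651° → 153.0651° (mod 360°)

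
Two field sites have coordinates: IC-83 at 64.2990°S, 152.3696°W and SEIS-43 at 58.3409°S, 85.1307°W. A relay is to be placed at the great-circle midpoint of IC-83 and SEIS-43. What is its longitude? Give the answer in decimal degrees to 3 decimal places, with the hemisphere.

Bx = cos φ₂ cos Δλ = 0.203064,  By = cos φ₂ sin Δλ = 0.483991
φₘ = atan2(sin φ₁ + sin φ₂, √((cos φ₁ + Bx)² + By²)) = -65.46606°
λₘ = λ₁ + atan2(By, cos φ₁ + Bx) = -115.13083°

115.131°W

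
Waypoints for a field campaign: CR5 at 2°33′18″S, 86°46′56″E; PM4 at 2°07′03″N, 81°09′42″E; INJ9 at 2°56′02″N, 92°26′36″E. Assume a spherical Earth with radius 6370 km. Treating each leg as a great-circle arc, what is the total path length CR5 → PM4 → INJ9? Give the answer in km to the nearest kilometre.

2069 km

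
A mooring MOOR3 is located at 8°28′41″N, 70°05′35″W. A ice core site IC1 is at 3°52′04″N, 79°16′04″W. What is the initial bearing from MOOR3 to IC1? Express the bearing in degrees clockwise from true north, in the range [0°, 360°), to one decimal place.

MOOR3: φ = +8.47806°, λ = -70.09306°
IC1: φ = +3.86778°, λ = -79.26778°
Δλ = -9.1747°
y = sin Δλ · cos φ₂ = -0.159083
x = cos φ₁ sin φ₂ − sin φ₁ cos φ₂ cos Δλ = -0.078496
θ = atan2(y, x) = -116.2631° → 243.7369° (mod 360°)

243.7°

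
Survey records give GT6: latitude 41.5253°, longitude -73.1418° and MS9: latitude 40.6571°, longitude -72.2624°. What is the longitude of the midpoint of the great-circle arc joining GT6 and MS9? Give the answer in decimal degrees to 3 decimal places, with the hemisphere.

72.699°W

Bx = cos φ₂ cos Δλ = 0.758533,  By = cos φ₂ sin Δλ = 0.011643
φₘ = atan2(sin φ₁ + sin φ₂, √((cos φ₁ + Bx)² + By²)) = 41.09204°
λₘ = λ₁ + atan2(By, cos φ₁ + Bx) = -72.69919°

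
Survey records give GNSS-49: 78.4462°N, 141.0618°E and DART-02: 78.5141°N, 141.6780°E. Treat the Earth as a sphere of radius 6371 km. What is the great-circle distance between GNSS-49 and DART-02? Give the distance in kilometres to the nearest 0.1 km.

Δφ = 0.0679°,  Δλ = 0.6162°
a = sin²(Δφ/2) + cos φ₁ cos φ₂ sin²(Δλ/2) = 0.000002
c = 2·arcsin(√a) = 0.002453 rad = 0.1405°
d = R·c = 6371 × 0.002453 = 15.6 km

15.6 km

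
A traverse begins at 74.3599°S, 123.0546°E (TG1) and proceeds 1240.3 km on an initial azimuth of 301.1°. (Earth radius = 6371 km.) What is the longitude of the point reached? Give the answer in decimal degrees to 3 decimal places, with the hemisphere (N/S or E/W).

98.390°E

δ = d/R = 1240.3/6371 = 0.194679 rad
φ₂ = arcsin(sin φ₁ cos δ + cos φ₁ sin δ cos θ)
   = arcsin(-0.96297·0.98111 + 0.26959·0.19345·0.51653) = -66.61296°
λ₂ = λ₁ + atan2(sin θ sin δ cos φ₁, cos δ − sin φ₁ sin φ₂) = 98.38987°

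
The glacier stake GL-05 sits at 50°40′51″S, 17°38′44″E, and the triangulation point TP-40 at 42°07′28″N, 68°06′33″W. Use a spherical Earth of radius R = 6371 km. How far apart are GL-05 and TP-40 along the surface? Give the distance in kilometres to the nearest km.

13227 km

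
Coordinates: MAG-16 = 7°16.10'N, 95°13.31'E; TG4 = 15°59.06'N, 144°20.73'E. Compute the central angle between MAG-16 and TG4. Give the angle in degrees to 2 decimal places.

48.78°

MAG-16: φ = +7.26833°, λ = +95.22183°
TG4: φ = +15.98433°, λ = +144.34550°
Δφ = 8.7160°,  Δλ = 49.1237°
a = sin²(Δφ/2) + cos φ₁ cos φ₂ sin²(Δλ/2) = 0.170545
c = 2·arcsin(√a) = 0.851427 rad = 48.7832°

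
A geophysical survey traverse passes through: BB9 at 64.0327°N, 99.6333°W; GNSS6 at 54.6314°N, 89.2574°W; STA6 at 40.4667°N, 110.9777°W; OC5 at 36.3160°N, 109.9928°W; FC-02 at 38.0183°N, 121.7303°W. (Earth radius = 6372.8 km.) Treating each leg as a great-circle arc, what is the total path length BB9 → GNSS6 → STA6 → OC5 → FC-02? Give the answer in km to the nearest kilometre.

4973 km

BB9→GNSS6: c = 0.187765 rad, d = 1196.59 km
GNSS6→STA6: c = 0.353026 rad, d = 2249.76 km
STA6→OC5: c = 0.073684 rad, d = 469.57 km
OC5→FC-02: c = 0.165809 rad, d = 1056.67 km
Total = 1196.59 + 2249.76 + 469.57 + 1056.67 = 4972.59 km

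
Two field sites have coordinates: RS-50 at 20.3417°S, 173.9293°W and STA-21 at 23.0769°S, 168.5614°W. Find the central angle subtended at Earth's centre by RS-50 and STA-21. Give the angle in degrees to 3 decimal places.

Δφ = -2.7352°,  Δλ = 5.3679°
a = sin²(Δφ/2) + cos φ₁ cos φ₂ sin²(Δλ/2) = 0.002461
c = 2·arcsin(√a) = 0.099260 rad = 5.6872°

5.687°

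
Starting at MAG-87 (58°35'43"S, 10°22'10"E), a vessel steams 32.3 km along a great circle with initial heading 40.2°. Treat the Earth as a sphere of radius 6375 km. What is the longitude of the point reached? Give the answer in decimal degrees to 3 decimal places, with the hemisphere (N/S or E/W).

10.727°E

MAG-87: φ = -58.59528°, λ = +10.36944°
δ = d/R = 32.3/6375 = 0.005067 rad
φ₂ = arcsin(sin φ₁ cos δ + cos φ₁ sin δ cos θ)
   = arcsin(-0.85351·0.99999 + 0.52108·0.00507·0.76380) = -58.37305°
λ₂ = λ₁ + atan2(sin θ sin δ cos φ₁, cos δ − sin φ₁ sin φ₂) = 10.72677°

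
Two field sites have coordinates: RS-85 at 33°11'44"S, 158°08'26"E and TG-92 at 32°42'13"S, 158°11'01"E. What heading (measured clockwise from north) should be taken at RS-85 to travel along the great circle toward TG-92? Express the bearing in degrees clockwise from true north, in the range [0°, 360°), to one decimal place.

4.2°

RS-85: φ = -33.19556°, λ = +158.14056°
TG-92: φ = -32.70361°, λ = +158.18361°
Δλ = 0.0431°
y = sin Δλ · cos φ₂ = 0.000632
x = cos φ₁ sin φ₂ − sin φ₁ cos φ₂ cos Δλ = 0.008586
θ = atan2(y, x) = 4.2122° → 4.2122° (mod 360°)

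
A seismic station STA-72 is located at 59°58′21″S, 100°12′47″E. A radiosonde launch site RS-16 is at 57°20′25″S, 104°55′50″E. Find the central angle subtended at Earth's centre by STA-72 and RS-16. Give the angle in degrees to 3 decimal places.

STA-72: φ = -59.97250°, λ = +100.21306°
RS-16: φ = -57.34028°, λ = +104.93056°
Δφ = 2.6322°,  Δλ = 4.7175°
a = sin²(Δφ/2) + cos φ₁ cos φ₂ sin²(Δλ/2) = 0.000985
c = 2·arcsin(√a) = 0.062779 rad = 3.5970°

3.597°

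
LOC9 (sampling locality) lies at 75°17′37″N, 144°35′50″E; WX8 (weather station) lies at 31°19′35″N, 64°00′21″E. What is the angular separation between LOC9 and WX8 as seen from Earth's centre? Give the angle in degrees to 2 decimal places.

LOC9: φ = +75.29361°, λ = +144.59722°
WX8: φ = +31.32639°, λ = +64.00583°
Δφ = -43.9672°,  Δλ = -80.5914°
a = sin²(Δφ/2) + cos φ₁ cos φ₂ sin²(Δλ/2) = 0.230835
c = 2·arcsin(√a) = 1.002341 rad = 57.4299°

57.43°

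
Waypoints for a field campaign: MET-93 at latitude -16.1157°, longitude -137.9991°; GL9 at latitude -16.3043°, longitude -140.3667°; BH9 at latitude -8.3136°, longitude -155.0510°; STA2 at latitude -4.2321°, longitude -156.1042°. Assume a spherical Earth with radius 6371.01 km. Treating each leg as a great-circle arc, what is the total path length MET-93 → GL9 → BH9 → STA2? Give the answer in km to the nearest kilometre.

MET-93→GL9: c = 0.039816 rad, d = 253.67 km
GL9→BH9: c = 0.286387 rad, d = 1824.57 km
BH9→STA2: c = 0.073541 rad, d = 468.53 km
Total = 253.67 + 1824.57 + 468.53 = 2546.77 km

2547 km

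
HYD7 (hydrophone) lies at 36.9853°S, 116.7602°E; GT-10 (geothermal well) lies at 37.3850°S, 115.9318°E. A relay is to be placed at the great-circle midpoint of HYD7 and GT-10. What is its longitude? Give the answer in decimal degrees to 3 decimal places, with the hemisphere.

116.347°E

Bx = cos φ₂ cos Δλ = 0.794491,  By = cos φ₂ sin Δλ = -0.011488
φₘ = atan2(sin φ₁ + sin φ₂, √((cos φ₁ + Bx)² + By²)) = -37.18587°
λₘ = λ₁ + atan2(By, cos φ₁ + Bx) = 116.34710°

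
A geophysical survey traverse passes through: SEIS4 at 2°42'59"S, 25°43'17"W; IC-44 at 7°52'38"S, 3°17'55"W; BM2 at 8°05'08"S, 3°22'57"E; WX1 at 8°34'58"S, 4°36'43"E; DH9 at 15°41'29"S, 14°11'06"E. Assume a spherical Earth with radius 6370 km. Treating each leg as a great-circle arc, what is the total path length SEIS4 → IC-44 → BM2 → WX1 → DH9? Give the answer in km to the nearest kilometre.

4735 km

SEIS4: φ = -2.71639°, λ = -25.72139°
IC-44: φ = -7.87722°, λ = -3.29861°
BM2: φ = -8.08556°, λ = +3.38250°
WX1: φ = -8.58278°, λ = +4.61194°
DH9: φ = -15.69139°, λ = +14.18500°
SEIS4→IC-44: c = 0.399802 rad, d = 2546.74 km
IC-44→BM2: c = 0.115534 rad, d = 735.95 km
BM2→WX1: c = 0.022936 rad, d = 146.10 km
WX1→DH9: c = 0.205020 rad, d = 1305.98 km
Total = 2546.74 + 735.95 + 146.10 + 1305.98 = 4734.77 km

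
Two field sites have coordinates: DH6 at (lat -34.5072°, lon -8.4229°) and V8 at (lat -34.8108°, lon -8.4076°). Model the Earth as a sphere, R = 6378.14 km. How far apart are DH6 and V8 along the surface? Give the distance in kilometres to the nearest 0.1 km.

Δφ = -0.3036°,  Δλ = 0.0153°
a = sin²(Δφ/2) + cos φ₁ cos φ₂ sin²(Δλ/2) = 0.000007
c = 2·arcsin(√a) = 0.005303 rad = 0.3039°
d = R·c = 6378.14 × 0.005303 = 33.8 km

33.8 km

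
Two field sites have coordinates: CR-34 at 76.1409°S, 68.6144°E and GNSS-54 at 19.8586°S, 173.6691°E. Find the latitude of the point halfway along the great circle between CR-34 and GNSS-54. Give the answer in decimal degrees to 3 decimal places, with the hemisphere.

Bx = cos φ₂ cos Δλ = -0.244295,  By = cos φ₂ sin Δλ = 0.908253
φₘ = atan2(sin φ₁ + sin φ₂, √((cos φ₁ + Bx)² + By²)) = -55.27721°
λₘ = λ₁ + atan2(By, cos φ₁ + Bx) = 158.91469°

55.277°S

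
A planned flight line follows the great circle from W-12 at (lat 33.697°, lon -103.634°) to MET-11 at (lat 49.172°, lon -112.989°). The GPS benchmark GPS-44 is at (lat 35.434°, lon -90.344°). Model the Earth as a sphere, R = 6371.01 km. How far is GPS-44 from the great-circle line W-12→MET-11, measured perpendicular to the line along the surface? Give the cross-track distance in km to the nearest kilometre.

δ₁₃ = central angle W-12→GPS-44 = 0.193246 rad  (haversine)
θ₁₃ = bearing W-12→GPS-44 = 77.240°,  θ₁₂ = bearing W-12→MET-11 = 338.633°
dₓₜ = R·arcsin(sin δ₁₃ · sin(θ₁₃ − θ₁₂)) = 6371.01·arcsin(0.19205·sin(-261.393°)) = 1217.136 km
|dₓₜ| = 1217.136 km

1217 km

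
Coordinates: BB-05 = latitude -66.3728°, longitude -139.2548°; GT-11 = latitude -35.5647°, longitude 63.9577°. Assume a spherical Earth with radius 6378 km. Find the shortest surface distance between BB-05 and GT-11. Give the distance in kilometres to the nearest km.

8517 km

Δφ = 30.8081°,  Δλ = -156.7875°
a = sin²(Δφ/2) + cos φ₁ cos φ₂ sin²(Δλ/2) = 0.383382
c = 2·arcsin(√a) = 1.335392 rad = 76.5123°
d = R·c = 6378 × 1.335392 = 8517.1 km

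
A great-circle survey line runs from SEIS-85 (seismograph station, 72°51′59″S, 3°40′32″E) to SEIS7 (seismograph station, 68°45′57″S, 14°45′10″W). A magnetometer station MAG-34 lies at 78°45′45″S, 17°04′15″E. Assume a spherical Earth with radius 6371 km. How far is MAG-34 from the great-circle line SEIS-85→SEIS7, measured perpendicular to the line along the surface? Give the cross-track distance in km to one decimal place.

SEIS-85: φ = -72.86639°, λ = +3.67556°
SEIS7: φ = -68.76583°, λ = -14.75278°
MAG-34: φ = -78.76250°, λ = +17.07083°
δ₁₃ = central angle SEIS-85→MAG-34 = 0.117132 rad  (haversine)
θ₁₃ = bearing SEIS-85→MAG-34 = 157.274°,  θ₁₂ = bearing SEIS-85→SEIS7 = 295.152°
dₓₜ = R·arcsin(sin δ₁₃ · sin(θ₁₃ − θ₁₂)) = 6371·arcsin(0.11686·sin(-137.878°)) = -499.889 km
|dₓₜ| = 499.889 km

499.9 km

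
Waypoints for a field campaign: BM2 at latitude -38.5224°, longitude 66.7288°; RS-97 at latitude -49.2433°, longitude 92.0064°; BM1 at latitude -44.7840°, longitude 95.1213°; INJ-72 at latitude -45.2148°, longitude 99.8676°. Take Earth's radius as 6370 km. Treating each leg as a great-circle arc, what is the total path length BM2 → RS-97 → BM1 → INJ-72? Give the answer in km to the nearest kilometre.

BM2→RS-97: c = 0.366356 rad, d = 2333.69 km
RS-97→BM1: c = 0.086187 rad, d = 549.01 km
BM1→INJ-72: c = 0.059048 rad, d = 376.14 km
Total = 2333.69 + 549.01 + 376.14 = 3258.83 km

3259 km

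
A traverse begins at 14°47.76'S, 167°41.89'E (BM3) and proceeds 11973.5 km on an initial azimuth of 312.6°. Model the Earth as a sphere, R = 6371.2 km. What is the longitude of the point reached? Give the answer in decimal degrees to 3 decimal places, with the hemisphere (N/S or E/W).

BM3: φ = -14.79600°, λ = +167.69817°
δ = d/R = 11973.5/6371.2 = 1.879316 rad
φ₂ = arcsin(sin φ₁ cos δ + cos φ₁ sin δ cos θ)
   = arcsin(-0.25538·-0.30365 + 0.96684·0.95278·0.67688) = 44.51350°
λ₂ = λ₁ + atan2(sin θ sin δ cos φ₁, cos δ − sin φ₁ sin φ₂) = 67.28534°

67.285°E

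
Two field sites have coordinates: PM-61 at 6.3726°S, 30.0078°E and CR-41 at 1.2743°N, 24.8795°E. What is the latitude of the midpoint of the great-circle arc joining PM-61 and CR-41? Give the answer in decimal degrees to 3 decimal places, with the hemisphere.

Bx = cos φ₂ cos Δλ = 0.995751,  By = cos φ₂ sin Δλ = -0.089364
φₘ = atan2(sin φ₁ + sin φ₂, √((cos φ₁ + Bx)² + By²)) = -2.55170°
λₘ = λ₁ + atan2(By, cos φ₁ + Bx) = 27.43602°

2.552°S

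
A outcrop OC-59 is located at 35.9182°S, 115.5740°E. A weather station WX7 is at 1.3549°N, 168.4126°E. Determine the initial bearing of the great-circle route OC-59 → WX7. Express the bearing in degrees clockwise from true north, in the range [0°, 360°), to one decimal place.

64.9°

Δλ = 52.8386°
y = sin Δλ · cos φ₂ = 0.796714
x = cos φ₁ sin φ₂ − sin φ₁ cos φ₂ cos Δλ = 0.373411
θ = atan2(y, x) = 64.8880° → 64.8880° (mod 360°)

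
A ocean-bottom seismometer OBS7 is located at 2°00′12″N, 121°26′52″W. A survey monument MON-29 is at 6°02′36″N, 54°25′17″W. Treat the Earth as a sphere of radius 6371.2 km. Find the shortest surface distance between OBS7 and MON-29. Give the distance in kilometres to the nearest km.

7444 km

OBS7: φ = +2.00333°, λ = -121.44778°
MON-29: φ = +6.04333°, λ = -54.42139°
Δφ = 4.0400°,  Δλ = 67.0264°
a = sin²(Δφ/2) + cos φ₁ cos φ₂ sin²(Δλ/2) = 0.304209
c = 2·arcsin(√a) = 1.168447 rad = 66.9471°
d = R·c = 6371.2 × 1.168447 = 7444.4 km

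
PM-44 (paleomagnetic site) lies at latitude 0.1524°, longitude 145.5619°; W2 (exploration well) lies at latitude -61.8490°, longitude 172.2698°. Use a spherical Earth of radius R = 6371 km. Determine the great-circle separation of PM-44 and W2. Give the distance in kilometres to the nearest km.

7252 km

Δφ = -62.0014°,  Δλ = 26.7079°
a = sin²(Δφ/2) + cos φ₁ cos φ₂ sin²(Δλ/2) = 0.290443
c = 2·arcsin(√a) = 1.138327 rad = 65.2213°
d = R·c = 6371 × 1.138327 = 7252.3 km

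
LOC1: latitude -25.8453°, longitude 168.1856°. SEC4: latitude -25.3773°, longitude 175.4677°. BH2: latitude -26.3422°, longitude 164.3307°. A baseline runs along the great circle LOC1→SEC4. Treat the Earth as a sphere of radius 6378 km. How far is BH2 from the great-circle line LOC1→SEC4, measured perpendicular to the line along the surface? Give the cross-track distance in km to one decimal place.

44.2 km

δ₁₃ = central angle LOC1→BH2 = 0.061040 rad  (haversine)
θ₁₃ = bearing LOC1→BH2 = 260.987°,  θ₁₂ = bearing LOC1→SEC4 = 87.505°
dₓₜ = R·arcsin(sin δ₁₃ · sin(θ₁₃ − θ₁₂)) = 6378·arcsin(0.06100·sin(173.483°)) = 44.162 km
|dₓₜ| = 44.162 km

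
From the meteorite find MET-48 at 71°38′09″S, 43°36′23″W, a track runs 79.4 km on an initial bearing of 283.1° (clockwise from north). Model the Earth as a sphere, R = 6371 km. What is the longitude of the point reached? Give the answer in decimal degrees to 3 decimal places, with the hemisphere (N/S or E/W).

45.794°W

MET-48: φ = -71.63583°, λ = -43.60639°
δ = d/R = 79.4/6371 = 0.012463 rad
φ₂ = arcsin(sin φ₁ cos δ + cos φ₁ sin δ cos θ)
   = arcsin(-0.94907·0.99992 + 0.31506·0.01246·0.22665) = -71.46139°
λ₂ = λ₁ + atan2(sin θ sin δ cos φ₁, cos δ − sin φ₁ sin φ₂) = -45.79429°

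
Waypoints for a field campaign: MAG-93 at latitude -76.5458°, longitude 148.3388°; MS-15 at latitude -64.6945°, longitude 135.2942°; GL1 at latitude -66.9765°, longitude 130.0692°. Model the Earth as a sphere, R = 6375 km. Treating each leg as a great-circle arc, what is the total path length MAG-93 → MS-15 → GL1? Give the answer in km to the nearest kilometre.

MAG-93→MS-15: c = 0.218989 rad, d = 1396.06 km
MS-15→GL1: c = 0.054554 rad, d = 347.78 km
Total = 1396.06 + 347.78 = 1743.84 km

1744 km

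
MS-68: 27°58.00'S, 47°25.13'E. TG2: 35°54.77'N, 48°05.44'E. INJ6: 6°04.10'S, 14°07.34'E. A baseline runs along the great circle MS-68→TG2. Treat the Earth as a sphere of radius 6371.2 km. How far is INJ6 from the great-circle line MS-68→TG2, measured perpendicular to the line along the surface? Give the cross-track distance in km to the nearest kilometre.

MS-68: φ = -27.96667°, λ = +47.41883°
TG2: φ = +35.91283°, λ = +48.09067°
INJ6: φ = -6.06833°, λ = +14.12233°
δ₁₃ = central angle MS-68→INJ6 = 0.670243 rad  (haversine)
θ₁₃ = bearing MS-68→INJ6 = 298.501°,  θ₁₂ = bearing MS-68→TG2 = 0.606°
dₓₜ = R·arcsin(sin δ₁₃ · sin(θ₁₃ − θ₁₂)) = 6371.2·arcsin(0.62118·sin(297.895°)) = -3702.734 km
|dₓₜ| = 3702.734 km

3703 km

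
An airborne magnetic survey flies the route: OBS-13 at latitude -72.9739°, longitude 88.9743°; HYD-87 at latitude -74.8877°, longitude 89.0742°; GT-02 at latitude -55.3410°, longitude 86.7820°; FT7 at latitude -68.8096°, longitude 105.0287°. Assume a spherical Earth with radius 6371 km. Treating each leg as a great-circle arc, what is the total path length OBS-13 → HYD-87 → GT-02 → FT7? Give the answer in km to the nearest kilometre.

OBS-13→HYD-87: c = 0.033406 rad, d = 212.83 km
HYD-87→GT-02: c = 0.341509 rad, d = 2175.75 km
GT-02→FT7: c = 0.275970 rad, d = 1758.20 km
Total = 212.83 + 2175.75 + 1758.20 = 4146.78 km

4147 km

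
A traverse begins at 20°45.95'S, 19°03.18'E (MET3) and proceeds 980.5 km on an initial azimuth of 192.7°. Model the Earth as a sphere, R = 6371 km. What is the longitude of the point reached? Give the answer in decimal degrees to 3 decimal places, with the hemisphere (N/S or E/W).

16.837°E

MET3: φ = -20.76583°, λ = +19.05300°
δ = d/R = 980.5/6371 = 0.153900 rad
φ₂ = arcsin(sin φ₁ cos δ + cos φ₁ sin δ cos θ)
   = arcsin(-0.35455·0.98818 + 0.93504·0.15329·-0.97553) = -29.35290°
λ₂ = λ₁ + atan2(sin θ sin δ cos φ₁, cos δ − sin φ₁ sin φ₂) = 16.83711°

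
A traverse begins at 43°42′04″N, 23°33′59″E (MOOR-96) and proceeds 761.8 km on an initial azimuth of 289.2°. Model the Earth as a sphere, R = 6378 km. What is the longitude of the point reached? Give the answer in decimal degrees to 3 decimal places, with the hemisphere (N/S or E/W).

MOOR-96: φ = +43.70111°, λ = +23.56639°
δ = d/R = 761.8/6378 = 0.119442 rad
φ₂ = arcsin(sin φ₁ cos δ + cos φ₁ sin δ cos θ)
   = arcsin(0.69090·0.99288 + 0.72295·0.11916·0.32887) = 45.58623°
λ₂ = λ₁ + atan2(sin θ sin δ cos φ₁, cos δ − sin φ₁ sin φ₂) = 14.31334°

14.313°E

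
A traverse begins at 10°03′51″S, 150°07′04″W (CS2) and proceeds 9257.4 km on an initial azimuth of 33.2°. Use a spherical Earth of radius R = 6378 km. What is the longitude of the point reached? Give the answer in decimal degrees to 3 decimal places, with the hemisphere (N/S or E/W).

CS2: φ = -10.06417°, λ = -150.11778°
δ = d/R = 9257.4/6378 = 1.451458 rad
φ₂ = arcsin(sin φ₁ cos δ + cos φ₁ sin δ cos θ)
   = arcsin(-0.17475·0.11906 + 0.98461·0.99289·0.83676) = 52.86582°
λ₂ = λ₁ + atan2(sin θ sin δ cos φ₁, cos δ − sin φ₁ sin φ₂) = -85.88264°

85.883°W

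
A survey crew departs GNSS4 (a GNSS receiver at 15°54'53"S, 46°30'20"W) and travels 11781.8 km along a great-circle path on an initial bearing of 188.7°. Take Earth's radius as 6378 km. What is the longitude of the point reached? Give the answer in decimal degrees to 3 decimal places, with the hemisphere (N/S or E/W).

149.036°E

GNSS4: φ = -15.91472°, λ = -46.50556°
δ = d/R = 11781.8/6378 = 1.847256 rad
φ₂ = arcsin(sin φ₁ cos δ + cos φ₁ sin δ cos θ)
   = arcsin(-0.27421·-0.27295 + 0.96167·0.96203·-0.98849) = -57.10466°
λ₂ = λ₁ + atan2(sin θ sin δ cos φ₁, cos δ − sin φ₁ sin φ₂) = 149.03587°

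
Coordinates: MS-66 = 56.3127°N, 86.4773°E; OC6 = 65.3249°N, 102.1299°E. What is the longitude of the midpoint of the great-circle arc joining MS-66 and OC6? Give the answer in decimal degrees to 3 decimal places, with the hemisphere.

Bx = cos φ₂ cos Δλ = 0.401990,  By = cos φ₂ sin Δλ = 0.112636
φₘ = atan2(sin φ₁ + sin φ₂, √((cos φ₁ + Bx)² + By²)) = 61.04192°
λₘ = λ₁ + atan2(By, cos φ₁ + Bx) = 93.19237°

93.192°E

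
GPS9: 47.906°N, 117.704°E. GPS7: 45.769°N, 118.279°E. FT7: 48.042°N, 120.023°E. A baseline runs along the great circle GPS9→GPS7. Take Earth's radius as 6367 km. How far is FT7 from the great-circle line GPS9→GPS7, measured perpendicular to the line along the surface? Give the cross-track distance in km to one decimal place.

172.6 km

δ₁₃ = central angle GPS9→FT7 = 0.027199 rad  (haversine)
θ₁₃ = bearing GPS9→FT7 = 84.133°,  θ₁₂ = bearing GPS9→GPS7 = 169.360°
dₓₜ = R·arcsin(sin δ₁₃ · sin(θ₁₃ − θ₁₂)) = 6367·arcsin(0.02720·sin(-85.227°)) = -172.575 km
|dₓₜ| = 172.575 km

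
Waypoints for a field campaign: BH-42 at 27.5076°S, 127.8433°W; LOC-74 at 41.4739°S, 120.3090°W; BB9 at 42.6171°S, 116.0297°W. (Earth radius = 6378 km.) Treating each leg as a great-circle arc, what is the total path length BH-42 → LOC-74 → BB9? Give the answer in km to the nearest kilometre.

2076 km

BH-42→LOC-74: c = 0.266493 rad, d = 1699.69 km
LOC-74→BB9: c = 0.058935 rad, d = 375.89 km
Total = 1699.69 + 375.89 = 2075.58 km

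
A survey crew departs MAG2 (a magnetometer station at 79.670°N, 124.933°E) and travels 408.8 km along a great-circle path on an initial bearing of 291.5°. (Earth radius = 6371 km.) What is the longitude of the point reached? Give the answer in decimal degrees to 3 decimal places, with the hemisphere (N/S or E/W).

δ = d/R = 408.8/6371 = 0.064166 rad
φ₂ = arcsin(sin φ₁ cos δ + cos φ₁ sin δ cos θ)
   = arcsin(0.98379·0.99794 + 0.17932·0.06412·0.36650) = 80.39477°
λ₂ = λ₁ + atan2(sin θ sin δ cos φ₁, cos δ − sin φ₁ sin φ₂) = 103.98333°

103.983°E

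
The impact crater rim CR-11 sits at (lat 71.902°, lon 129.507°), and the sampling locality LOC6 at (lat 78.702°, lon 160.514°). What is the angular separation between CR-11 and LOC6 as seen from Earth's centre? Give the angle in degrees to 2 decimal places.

Δφ = 6.8000°,  Δλ = 31.0070°
a = sin²(Δφ/2) + cos φ₁ cos φ₂ sin²(Δλ/2) = 0.007865
c = 2·arcsin(√a) = 0.177608 rad = 10.1762°

10.18°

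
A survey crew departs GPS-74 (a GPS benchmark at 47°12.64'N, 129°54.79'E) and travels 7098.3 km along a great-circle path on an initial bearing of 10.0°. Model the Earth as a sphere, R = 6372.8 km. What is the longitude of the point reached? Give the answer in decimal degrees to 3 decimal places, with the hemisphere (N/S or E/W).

GPS-74: φ = +47.21067°, λ = +129.91317°
δ = d/R = 7098.3/6372.8 = 1.113843 rad
φ₂ = arcsin(sin φ₁ cos δ + cos φ₁ sin δ cos θ)
   = arcsin(0.73386·0.44122 + 0.67930·0.89740·0.98481) = 67.53850°
λ₂ = λ₁ + atan2(sin θ sin δ cos φ₁, cos δ − sin φ₁ sin φ₂) = -74.15797°

74.158°W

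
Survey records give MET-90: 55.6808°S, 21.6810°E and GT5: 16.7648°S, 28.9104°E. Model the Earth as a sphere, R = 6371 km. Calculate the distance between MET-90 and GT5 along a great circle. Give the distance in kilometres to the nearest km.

4371 km

Δφ = 38.9160°,  Δλ = 7.2294°
a = sin²(Δφ/2) + cos φ₁ cos φ₂ sin²(Δλ/2) = 0.113112
c = 2·arcsin(√a) = 0.686015 rad = 39.3058°
d = R·c = 6371 × 0.686015 = 4370.6 km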